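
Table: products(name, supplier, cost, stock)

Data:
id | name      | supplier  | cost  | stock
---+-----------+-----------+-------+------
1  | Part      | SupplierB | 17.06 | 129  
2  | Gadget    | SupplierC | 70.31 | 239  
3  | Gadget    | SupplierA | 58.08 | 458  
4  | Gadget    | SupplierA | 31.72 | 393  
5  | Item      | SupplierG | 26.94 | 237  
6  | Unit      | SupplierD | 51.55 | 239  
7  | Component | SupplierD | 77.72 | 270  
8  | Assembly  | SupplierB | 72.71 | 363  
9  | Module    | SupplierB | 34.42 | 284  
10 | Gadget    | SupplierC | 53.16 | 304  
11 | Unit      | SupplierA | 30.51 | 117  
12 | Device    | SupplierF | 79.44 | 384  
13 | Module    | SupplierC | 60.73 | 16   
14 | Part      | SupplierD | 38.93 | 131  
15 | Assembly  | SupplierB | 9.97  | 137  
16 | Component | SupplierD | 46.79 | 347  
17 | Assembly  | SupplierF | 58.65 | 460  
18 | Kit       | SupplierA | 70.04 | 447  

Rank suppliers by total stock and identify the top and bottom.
SELECT supplier, SUM(stock)
FROM products
GROUP BY supplier
ORDER BY SUM(stock)

All groups:
  SupplierG: 237
  SupplierC: 559
  SupplierF: 844
  SupplierB: 913
  SupplierD: 987
  SupplierA: 1415

Highest: SupplierA (1415)
Lowest: SupplierG (237)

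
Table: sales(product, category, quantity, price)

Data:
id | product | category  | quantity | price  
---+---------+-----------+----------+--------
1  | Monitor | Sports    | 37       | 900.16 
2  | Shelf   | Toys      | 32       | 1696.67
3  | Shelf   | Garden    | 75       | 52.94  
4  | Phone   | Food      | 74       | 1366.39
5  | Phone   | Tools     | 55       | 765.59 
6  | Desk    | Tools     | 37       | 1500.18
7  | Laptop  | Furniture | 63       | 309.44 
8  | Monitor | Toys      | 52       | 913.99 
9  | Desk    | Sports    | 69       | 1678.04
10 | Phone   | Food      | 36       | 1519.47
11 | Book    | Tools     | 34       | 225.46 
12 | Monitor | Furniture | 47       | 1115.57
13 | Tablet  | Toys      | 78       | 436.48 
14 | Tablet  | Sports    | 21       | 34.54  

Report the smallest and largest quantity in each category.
SELECT category, MIN(quantity), MAX(quantity)
FROM sales
GROUP BY category

Result:
  Food: min=36, max=74
  Furniture: min=47, max=63
  Garden: min=75, max=75
  Sports: min=21, max=69
  Tools: min=34, max=55
  Toys: min=32, max=78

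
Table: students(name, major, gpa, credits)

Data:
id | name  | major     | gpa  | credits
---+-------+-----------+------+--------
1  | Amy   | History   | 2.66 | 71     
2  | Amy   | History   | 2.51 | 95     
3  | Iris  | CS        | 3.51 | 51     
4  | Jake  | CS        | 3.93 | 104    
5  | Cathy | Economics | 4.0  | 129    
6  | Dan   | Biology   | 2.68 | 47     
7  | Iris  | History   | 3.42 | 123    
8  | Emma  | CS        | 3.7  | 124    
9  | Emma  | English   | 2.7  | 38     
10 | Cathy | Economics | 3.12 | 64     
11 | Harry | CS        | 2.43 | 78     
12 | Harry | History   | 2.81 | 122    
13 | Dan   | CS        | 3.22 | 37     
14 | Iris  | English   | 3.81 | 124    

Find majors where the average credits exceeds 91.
SELECT major, AVG(credits)
FROM students
GROUP BY major
HAVING AVG(credits) > 91

Result:
  Economics: avg=96.50
  History: avg=102.75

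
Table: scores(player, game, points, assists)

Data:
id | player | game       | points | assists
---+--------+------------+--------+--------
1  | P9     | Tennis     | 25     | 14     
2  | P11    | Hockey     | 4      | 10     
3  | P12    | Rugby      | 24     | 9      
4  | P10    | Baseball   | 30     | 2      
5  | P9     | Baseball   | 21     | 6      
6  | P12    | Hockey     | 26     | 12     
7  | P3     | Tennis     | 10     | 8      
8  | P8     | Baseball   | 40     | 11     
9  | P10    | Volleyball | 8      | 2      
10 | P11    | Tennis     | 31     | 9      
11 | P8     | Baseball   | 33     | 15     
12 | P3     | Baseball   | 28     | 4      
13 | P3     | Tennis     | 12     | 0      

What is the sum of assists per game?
SELECT game, SUM(assists) as result
FROM scores
GROUP BY game

Result:
  Baseball: 38
  Hockey: 22
  Rugby: 9
  Tennis: 31
  Volleyball: 2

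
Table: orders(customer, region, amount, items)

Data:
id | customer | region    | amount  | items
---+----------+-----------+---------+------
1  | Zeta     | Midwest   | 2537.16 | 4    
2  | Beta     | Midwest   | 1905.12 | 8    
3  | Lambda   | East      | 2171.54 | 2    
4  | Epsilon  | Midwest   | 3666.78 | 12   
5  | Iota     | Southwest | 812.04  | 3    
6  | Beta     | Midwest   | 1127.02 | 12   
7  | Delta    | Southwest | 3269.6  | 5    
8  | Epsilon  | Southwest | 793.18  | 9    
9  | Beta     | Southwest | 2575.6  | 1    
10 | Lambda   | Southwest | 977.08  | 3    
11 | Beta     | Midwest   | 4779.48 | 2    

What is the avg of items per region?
SELECT region, AVG(items) as result
FROM orders
GROUP BY region

Result:
  East: 2.00
  Midwest: 7.60
  Southwest: 4.20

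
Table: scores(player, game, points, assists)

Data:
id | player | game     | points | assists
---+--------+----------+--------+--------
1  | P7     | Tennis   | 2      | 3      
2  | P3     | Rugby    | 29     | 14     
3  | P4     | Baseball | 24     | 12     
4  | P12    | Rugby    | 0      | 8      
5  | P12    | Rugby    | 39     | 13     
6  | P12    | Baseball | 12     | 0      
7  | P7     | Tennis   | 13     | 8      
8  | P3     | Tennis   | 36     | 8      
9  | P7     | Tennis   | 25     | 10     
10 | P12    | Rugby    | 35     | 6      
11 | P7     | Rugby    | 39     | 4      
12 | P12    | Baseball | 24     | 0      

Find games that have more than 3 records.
SELECT game, COUNT(*) as cnt
FROM scores
GROUP BY game
HAVING COUNT(*) > 3

Result:
  Rugby: 5
  Tennis: 4

Note: HAVING filters groups after aggregation, WHERE filters rows before.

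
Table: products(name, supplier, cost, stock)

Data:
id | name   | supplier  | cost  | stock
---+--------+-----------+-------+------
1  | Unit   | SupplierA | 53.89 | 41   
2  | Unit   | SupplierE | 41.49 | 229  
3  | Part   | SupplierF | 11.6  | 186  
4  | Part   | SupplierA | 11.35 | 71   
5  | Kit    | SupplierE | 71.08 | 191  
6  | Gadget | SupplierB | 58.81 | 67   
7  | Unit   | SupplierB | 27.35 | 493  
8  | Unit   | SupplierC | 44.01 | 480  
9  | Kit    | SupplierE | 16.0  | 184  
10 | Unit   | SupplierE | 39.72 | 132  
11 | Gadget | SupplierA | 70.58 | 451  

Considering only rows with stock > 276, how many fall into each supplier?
SELECT supplier, COUNT(*)
FROM products
WHERE stock > 276
GROUP BY supplier

Note: WHERE filters rows before grouping.

Result:
  SupplierA: 1
  SupplierB: 1
  SupplierC: 1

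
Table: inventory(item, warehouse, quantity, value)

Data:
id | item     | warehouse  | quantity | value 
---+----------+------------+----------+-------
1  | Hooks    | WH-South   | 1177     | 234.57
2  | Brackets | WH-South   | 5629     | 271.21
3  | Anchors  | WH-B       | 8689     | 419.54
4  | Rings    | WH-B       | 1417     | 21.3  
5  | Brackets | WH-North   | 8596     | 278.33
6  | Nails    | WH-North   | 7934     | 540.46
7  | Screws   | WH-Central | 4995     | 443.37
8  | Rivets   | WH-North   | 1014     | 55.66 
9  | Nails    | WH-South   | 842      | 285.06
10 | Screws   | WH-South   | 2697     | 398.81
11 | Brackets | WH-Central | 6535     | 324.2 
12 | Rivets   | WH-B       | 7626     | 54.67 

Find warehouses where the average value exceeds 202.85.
SELECT warehouse, AVG(value)
FROM inventory
GROUP BY warehouse
HAVING AVG(value) > 202.85

Result:
  WH-Central: avg=383.79
  WH-North: avg=291.48
  WH-South: avg=297.41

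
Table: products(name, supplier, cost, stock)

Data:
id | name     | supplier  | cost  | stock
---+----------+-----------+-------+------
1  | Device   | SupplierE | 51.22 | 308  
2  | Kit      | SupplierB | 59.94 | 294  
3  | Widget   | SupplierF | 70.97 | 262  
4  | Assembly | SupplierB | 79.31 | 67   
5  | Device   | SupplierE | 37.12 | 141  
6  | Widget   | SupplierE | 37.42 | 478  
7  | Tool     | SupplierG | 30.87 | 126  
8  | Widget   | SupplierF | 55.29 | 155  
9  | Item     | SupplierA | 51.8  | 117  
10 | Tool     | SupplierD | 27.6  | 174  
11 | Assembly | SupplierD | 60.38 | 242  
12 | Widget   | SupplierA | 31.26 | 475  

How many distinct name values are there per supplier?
SELECT supplier, COUNT(DISTINCT name)
FROM products
GROUP BY supplier

Result:
  SupplierA: 2 distinct
  SupplierB: 2 distinct
  SupplierD: 2 distinct
  SupplierE: 2 distinct
  SupplierF: 1 distinct
  SupplierG: 1 distinct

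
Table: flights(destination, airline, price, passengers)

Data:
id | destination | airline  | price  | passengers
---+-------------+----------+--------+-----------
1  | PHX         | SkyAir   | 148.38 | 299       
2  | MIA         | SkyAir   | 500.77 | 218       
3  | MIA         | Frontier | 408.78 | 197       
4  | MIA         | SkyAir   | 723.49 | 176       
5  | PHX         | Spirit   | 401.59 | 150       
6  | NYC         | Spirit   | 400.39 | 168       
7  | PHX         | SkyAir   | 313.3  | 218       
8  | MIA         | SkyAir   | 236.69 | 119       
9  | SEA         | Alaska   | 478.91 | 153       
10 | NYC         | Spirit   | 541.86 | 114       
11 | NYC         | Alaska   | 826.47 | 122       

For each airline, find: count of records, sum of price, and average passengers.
SELECT airline,
       COUNT(*) as cnt,
       SUM(price) as total_price,
       AVG(passengers) as avg_passengers
FROM flights
GROUP BY airline

Result:
  Alaska: 2 records, 1305.38 total price, 137.50 avg passengers
  Frontier: 1 records, 408.78 total price, 197.00 avg passengers
  SkyAir: 5 records, 1922.63 total price, 206.00 avg passengers
  Spirit: 3 records, 1343.84 total price, 144.00 avg passengers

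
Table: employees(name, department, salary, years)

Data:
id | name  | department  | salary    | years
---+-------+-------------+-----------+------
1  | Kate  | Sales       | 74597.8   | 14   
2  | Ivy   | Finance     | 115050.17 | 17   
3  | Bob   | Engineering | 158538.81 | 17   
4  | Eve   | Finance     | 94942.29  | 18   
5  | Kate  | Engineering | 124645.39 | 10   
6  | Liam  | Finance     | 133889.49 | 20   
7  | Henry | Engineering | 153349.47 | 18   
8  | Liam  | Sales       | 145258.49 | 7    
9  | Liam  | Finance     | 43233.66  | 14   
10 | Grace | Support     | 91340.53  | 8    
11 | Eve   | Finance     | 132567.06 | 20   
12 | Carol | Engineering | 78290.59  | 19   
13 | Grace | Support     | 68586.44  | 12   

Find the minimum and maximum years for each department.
SELECT department, MIN(years), MAX(years)
FROM employees
GROUP BY department

Result:
  Engineering: min=10, max=19
  Finance: min=14, max=20
  Sales: min=7, max=14
  Support: min=8, max=12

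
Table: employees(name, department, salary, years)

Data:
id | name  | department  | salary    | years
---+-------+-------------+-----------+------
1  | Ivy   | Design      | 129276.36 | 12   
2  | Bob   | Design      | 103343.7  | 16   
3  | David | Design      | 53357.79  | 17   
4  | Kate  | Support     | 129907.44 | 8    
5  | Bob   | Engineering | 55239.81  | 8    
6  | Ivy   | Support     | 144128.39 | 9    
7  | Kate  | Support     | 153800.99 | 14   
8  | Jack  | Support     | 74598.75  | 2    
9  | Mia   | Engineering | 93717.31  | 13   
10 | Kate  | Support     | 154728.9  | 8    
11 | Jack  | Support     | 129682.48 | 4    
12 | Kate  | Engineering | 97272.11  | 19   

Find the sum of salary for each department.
SELECT department, SUM(salary) as result
FROM employees
GROUP BY department

Result:
  Design: 285977.85
  Engineering: 246229.23
  Support: 786846.95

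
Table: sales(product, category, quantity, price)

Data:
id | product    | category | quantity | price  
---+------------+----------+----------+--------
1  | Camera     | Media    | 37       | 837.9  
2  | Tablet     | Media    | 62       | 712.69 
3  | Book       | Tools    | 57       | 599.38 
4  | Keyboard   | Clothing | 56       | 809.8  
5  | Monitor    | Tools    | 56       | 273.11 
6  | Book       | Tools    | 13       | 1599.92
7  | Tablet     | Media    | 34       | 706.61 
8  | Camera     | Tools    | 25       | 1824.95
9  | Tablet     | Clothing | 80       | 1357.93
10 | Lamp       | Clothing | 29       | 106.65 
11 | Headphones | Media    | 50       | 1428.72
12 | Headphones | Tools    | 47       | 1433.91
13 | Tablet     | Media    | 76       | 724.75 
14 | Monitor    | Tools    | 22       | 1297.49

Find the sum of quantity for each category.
SELECT category, SUM(quantity) as result
FROM sales
GROUP BY category

Result:
  Clothing: 165
  Media: 259
  Tools: 220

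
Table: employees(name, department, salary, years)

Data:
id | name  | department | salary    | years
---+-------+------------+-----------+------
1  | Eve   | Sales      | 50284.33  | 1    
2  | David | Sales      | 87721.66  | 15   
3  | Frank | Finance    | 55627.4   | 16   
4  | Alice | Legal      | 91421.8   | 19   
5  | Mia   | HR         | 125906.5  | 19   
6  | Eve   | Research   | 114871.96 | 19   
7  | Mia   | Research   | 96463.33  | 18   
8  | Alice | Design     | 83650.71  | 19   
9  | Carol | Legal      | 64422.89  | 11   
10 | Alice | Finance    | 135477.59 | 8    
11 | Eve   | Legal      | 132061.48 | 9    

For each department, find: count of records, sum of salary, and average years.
SELECT department,
       COUNT(*) as cnt,
       SUM(salary) as total_salary,
       AVG(years) as avg_years
FROM employees
GROUP BY department

Result:
  Design: 1 records, 83650.71 total salary, 19.00 avg years
  Finance: 2 records, 191104.99 total salary, 12.00 avg years
  HR: 1 records, 125906.50 total salary, 19.00 avg years
  Legal: 3 records, 287906.17 total salary, 13.00 avg years
  Research: 2 records, 211335.29 total salary, 18.50 avg years
  Sales: 2 records, 138005.99 total salary, 8.00 avg years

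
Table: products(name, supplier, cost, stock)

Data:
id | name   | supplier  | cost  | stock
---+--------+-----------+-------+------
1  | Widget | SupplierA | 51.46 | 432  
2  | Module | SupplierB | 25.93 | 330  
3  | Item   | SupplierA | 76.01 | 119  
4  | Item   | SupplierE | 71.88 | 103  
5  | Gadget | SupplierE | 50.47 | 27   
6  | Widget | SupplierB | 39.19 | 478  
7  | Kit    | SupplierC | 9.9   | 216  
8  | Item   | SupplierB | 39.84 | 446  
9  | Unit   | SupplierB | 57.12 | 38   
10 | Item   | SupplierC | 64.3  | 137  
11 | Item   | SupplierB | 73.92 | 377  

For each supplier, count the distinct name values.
SELECT supplier, COUNT(DISTINCT name)
FROM products
GROUP BY supplier

Result:
  SupplierA: 2 distinct
  SupplierB: 4 distinct
  SupplierC: 2 distinct
  SupplierE: 2 distinct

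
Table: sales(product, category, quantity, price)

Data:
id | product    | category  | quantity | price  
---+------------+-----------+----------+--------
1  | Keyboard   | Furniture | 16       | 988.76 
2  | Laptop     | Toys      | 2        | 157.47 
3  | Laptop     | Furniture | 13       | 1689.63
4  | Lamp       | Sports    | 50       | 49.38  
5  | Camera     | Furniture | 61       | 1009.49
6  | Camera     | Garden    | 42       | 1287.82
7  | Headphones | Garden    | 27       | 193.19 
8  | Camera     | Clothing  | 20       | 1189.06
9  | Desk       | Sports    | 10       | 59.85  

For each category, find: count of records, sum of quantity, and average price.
SELECT category,
       COUNT(*) as cnt,
       SUM(quantity) as total_quantity,
       AVG(price) as avg_price
FROM sales
GROUP BY category

Result:
  Clothing: 1 records, 20 total quantity, 1189.06 avg price
  Furniture: 3 records, 90 total quantity, 1229.29 avg price
  Garden: 2 records, 69 total quantity, 740.51 avg price
  Sports: 2 records, 60 total quantity, 54.62 avg price
  Toys: 1 records, 2 total quantity, 157.47 avg price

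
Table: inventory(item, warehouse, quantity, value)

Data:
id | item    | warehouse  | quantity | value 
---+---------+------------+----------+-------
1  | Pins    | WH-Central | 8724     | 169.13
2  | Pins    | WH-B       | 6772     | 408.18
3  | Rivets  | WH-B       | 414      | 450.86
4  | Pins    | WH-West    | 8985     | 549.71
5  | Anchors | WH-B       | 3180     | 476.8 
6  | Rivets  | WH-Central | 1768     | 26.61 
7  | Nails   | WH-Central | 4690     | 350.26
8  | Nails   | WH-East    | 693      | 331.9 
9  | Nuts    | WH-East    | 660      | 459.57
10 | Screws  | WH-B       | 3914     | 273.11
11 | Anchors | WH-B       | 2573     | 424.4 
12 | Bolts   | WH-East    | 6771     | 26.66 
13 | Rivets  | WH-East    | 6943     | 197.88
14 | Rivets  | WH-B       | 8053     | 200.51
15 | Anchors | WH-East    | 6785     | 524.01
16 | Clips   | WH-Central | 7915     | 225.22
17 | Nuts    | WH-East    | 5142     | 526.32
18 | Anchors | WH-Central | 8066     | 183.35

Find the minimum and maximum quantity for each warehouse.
SELECT warehouse, MIN(quantity), MAX(quantity)
FROM inventory
GROUP BY warehouse

Result:
  WH-B: min=414, max=8053
  WH-Central: min=1768, max=8724
  WH-East: min=660, max=6943
  WH-West: min=8985, max=8985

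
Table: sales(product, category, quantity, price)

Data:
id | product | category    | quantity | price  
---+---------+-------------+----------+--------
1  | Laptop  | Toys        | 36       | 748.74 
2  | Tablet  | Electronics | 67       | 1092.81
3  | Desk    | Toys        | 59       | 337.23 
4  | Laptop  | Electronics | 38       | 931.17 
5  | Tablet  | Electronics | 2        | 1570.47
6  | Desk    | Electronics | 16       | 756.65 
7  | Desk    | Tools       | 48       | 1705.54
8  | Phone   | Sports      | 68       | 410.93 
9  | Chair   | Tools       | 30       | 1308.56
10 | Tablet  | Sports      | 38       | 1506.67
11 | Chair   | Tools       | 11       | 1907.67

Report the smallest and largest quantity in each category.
SELECT category, MIN(quantity), MAX(quantity)
FROM sales
GROUP BY category

Result:
  Electronics: min=2, max=67
  Sports: min=38, max=68
  Tools: min=11, max=48
  Toys: min=36, max=59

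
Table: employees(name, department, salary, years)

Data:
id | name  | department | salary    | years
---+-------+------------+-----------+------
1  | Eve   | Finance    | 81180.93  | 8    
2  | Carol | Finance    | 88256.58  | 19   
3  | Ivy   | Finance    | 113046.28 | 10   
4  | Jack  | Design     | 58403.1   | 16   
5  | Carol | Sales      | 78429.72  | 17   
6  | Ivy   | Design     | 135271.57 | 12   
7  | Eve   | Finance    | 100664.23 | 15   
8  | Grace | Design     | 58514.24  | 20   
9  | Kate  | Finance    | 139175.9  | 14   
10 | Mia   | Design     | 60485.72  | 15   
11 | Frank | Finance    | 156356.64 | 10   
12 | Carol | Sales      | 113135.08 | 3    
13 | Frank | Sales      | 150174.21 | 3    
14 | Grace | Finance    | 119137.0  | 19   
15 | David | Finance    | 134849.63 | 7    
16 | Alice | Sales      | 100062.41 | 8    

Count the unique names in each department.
SELECT department, COUNT(DISTINCT name)
FROM employees
GROUP BY department

Result:
  Design: 4 distinct
  Finance: 7 distinct
  Sales: 3 distinct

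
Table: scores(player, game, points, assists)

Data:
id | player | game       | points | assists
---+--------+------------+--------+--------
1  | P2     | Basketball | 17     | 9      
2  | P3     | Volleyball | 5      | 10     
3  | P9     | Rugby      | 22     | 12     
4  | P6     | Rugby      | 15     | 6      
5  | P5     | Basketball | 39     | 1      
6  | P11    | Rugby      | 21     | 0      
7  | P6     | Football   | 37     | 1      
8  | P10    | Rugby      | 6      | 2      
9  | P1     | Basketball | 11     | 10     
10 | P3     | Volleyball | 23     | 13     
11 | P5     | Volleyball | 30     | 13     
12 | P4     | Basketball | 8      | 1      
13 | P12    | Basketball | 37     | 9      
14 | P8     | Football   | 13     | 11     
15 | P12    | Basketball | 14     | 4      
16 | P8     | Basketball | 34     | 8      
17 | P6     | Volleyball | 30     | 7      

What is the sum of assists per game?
SELECT game, SUM(assists) as result
FROM scores
GROUP BY game

Result:
  Basketball: 42
  Football: 12
  Rugby: 20
  Volleyball: 43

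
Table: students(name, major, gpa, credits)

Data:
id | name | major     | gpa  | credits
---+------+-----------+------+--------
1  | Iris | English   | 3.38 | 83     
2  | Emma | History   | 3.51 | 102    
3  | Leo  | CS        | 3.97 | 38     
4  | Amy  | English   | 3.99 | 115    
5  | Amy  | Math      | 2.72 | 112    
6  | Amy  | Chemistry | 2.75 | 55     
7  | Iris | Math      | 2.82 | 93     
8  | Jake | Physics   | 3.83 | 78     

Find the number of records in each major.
SELECT major, COUNT(*) as count
FROM students
GROUP BY major

Result:
  CS: 1
  Chemistry: 1
  English: 2
  History: 1
  Math: 2
  Physics: 1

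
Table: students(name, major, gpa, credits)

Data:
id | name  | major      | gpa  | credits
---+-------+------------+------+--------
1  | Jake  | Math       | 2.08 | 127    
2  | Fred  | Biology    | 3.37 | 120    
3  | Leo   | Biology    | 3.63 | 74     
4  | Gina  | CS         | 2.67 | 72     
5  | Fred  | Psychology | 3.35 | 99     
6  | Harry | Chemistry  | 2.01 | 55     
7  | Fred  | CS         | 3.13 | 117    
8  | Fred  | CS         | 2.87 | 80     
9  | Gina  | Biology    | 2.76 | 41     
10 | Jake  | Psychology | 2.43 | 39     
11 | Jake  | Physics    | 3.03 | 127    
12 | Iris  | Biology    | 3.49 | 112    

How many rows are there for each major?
SELECT major, COUNT(*) as count
FROM students
GROUP BY major

Result:
  Biology: 4
  CS: 3
  Chemistry: 1
  Math: 1
  Physics: 1
  Psychology: 2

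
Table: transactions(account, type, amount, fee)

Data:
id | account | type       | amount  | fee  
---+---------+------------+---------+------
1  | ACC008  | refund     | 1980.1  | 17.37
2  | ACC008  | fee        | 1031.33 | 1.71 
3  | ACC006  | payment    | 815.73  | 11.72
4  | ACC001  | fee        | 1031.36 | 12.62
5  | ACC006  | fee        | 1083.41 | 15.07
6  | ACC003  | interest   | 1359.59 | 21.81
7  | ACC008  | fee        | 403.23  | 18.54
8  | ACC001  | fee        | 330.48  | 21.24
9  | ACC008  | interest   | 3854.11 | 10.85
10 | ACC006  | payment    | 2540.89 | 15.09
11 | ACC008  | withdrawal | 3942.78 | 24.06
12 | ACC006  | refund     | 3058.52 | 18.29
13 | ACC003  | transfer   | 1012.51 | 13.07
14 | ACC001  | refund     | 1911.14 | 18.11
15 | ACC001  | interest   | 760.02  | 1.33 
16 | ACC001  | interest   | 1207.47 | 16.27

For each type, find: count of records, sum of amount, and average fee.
SELECT type,
       COUNT(*) as cnt,
       SUM(amount) as total_amount,
       AVG(fee) as avg_fee
FROM transactions
GROUP BY type

Result:
  fee: 5 records, 3879.81 total amount, 13.84 avg fee
  interest: 4 records, 7181.19 total amount, 12.57 avg fee
  payment: 2 records, 3356.62 total amount, 13.41 avg fee
  refund: 3 records, 6949.76 total amount, 17.92 avg fee
  transfer: 1 records, 1012.51 total amount, 13.07 avg fee
  withdrawal: 1 records, 3942.78 total amount, 24.06 avg fee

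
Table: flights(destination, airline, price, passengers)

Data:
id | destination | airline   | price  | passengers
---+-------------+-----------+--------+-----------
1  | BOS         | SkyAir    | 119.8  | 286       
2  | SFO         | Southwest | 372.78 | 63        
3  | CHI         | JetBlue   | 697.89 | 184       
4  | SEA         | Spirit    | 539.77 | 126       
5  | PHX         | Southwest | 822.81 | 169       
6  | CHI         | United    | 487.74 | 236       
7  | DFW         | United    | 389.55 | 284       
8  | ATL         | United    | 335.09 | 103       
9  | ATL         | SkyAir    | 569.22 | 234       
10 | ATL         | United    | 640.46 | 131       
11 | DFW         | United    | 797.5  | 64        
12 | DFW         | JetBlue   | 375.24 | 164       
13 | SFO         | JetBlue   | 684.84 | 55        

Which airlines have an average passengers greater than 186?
SELECT airline, AVG(passengers)
FROM flights
GROUP BY airline
HAVING AVG(passengers) > 186

Result:
  SkyAir: avg=260.00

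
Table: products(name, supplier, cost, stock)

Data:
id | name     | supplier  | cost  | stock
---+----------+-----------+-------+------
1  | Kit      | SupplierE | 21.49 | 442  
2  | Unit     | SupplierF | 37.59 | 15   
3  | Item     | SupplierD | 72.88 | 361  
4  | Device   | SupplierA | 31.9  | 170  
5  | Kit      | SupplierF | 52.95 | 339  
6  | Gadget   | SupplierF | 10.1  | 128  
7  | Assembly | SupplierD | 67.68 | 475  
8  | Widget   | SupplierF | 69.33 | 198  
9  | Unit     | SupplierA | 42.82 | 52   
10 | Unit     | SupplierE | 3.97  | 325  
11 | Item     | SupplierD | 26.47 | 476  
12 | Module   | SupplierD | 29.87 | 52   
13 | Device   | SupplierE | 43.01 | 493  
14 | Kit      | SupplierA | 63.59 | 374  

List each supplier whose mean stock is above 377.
SELECT supplier, AVG(stock)
FROM products
GROUP BY supplier
HAVING AVG(stock) > 377

Result:
  SupplierE: avg=420.00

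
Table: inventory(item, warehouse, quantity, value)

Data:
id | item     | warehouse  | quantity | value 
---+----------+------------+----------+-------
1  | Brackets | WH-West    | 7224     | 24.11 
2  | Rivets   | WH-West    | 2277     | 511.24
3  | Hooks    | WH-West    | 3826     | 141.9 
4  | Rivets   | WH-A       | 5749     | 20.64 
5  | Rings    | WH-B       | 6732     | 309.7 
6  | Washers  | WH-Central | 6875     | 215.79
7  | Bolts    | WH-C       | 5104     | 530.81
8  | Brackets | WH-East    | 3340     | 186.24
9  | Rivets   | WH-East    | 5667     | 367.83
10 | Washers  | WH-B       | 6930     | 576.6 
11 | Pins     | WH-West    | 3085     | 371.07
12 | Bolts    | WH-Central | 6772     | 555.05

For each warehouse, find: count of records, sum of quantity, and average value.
SELECT warehouse,
       COUNT(*) as cnt,
       SUM(quantity) as total_quantity,
       AVG(value) as avg_value
FROM inventory
GROUP BY warehouse

Result:
  WH-A: 1 records, 5749 total quantity, 20.64 avg value
  WH-B: 2 records, 13662 total quantity, 443.15 avg value
  WH-C: 1 records, 5104 total quantity, 530.81 avg value
  WH-Central: 2 records, 13647 total quantity, 385.42 avg value
  WH-East: 2 records, 9007 total quantity, 277.04 avg value
  WH-West: 4 records, 16412 total quantity, 262.08 avg value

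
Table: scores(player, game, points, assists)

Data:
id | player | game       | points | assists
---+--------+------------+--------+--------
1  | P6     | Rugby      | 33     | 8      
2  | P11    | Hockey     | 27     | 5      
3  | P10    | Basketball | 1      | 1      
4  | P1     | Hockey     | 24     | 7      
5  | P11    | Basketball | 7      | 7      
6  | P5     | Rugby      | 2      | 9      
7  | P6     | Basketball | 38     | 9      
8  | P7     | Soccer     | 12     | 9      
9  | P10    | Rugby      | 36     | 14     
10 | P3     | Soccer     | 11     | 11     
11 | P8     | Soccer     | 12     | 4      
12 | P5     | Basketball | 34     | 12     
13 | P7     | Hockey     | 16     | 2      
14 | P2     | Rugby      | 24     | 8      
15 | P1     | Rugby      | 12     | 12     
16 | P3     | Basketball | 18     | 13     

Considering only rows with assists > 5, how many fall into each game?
SELECT game, COUNT(*)
FROM scores
WHERE assists > 5
GROUP BY game

Note: WHERE filters rows before grouping.

Result:
  Basketball: 4
  Hockey: 1
  Rugby: 5
  Soccer: 2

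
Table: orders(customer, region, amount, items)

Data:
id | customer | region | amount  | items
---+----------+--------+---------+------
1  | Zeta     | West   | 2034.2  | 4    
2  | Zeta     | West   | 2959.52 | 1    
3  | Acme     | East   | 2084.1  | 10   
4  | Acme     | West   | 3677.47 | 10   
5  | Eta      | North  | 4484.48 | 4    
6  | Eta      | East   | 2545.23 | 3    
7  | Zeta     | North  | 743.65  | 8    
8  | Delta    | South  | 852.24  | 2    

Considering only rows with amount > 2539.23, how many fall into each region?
SELECT region, COUNT(*)
FROM orders
WHERE amount > 2539.23
GROUP BY region

Note: WHERE filters rows before grouping.

Result:
  East: 1
  North: 1
  West: 2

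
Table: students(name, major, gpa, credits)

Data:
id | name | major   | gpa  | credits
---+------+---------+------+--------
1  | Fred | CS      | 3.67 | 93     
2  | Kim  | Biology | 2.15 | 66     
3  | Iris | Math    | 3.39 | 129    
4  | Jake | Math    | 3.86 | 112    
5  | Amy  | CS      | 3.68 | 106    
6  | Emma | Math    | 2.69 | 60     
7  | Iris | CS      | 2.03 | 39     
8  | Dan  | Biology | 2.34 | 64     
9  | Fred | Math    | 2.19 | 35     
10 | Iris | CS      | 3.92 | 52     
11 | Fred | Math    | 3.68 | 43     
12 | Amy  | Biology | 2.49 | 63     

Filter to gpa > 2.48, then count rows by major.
SELECT major, COUNT(*)
FROM students
WHERE gpa > 2.48
GROUP BY major

Note: WHERE filters rows before grouping.

Result:
  Biology: 1
  CS: 3
  Math: 4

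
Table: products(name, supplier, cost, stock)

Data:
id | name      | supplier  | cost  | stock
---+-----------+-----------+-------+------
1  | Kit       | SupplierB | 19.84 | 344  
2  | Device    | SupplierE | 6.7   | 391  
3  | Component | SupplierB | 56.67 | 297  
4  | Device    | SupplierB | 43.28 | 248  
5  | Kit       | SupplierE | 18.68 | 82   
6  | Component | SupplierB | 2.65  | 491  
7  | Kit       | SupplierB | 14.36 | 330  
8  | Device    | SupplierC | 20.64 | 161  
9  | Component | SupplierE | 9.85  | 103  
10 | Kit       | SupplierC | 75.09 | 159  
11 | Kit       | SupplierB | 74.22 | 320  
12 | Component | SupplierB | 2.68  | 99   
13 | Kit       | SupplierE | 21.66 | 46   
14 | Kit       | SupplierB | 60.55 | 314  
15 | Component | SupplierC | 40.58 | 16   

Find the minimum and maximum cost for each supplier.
SELECT supplier, MIN(cost), MAX(cost)
FROM products
GROUP BY supplier

Result:
  SupplierB: min=2.65, max=74.22
  SupplierC: min=20.64, max=75.09
  SupplierE: min=6.70, max=21.66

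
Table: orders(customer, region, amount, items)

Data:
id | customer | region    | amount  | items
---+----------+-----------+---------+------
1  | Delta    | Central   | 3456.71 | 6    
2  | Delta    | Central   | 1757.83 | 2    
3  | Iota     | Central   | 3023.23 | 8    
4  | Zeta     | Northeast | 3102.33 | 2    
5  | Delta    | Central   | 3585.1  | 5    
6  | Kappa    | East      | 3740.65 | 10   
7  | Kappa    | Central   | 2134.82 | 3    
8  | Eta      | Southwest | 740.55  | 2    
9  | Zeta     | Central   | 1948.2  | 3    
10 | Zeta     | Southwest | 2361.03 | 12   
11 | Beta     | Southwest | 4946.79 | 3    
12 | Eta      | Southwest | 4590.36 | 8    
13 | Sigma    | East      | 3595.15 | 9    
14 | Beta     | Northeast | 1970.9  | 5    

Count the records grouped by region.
SELECT region, COUNT(*) as count
FROM orders
GROUP BY region

Result:
  Central: 6
  East: 2
  Northeast: 2
  Southwest: 4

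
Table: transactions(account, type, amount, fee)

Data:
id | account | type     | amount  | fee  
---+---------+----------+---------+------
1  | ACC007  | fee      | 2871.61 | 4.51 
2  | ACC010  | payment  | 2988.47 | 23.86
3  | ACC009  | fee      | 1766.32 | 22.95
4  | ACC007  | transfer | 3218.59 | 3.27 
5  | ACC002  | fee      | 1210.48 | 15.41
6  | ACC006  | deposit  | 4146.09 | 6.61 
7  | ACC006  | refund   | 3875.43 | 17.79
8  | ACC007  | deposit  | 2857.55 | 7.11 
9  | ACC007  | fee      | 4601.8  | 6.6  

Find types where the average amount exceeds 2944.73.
SELECT type, AVG(amount)
FROM transactions
GROUP BY type
HAVING AVG(amount) > 2944.73

Result:
  deposit: avg=3501.82
  payment: avg=2988.47
  refund: avg=3875.43
  transfer: avg=3218.59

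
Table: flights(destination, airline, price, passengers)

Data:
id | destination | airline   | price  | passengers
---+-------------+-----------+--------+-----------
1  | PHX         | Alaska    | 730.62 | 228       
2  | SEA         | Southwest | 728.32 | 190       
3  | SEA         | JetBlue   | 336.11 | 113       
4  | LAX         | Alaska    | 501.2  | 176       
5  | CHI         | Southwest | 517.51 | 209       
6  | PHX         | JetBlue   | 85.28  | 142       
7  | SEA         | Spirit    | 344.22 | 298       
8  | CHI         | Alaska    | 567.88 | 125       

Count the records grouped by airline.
SELECT airline, COUNT(*) as count
FROM flights
GROUP BY airline

Result:
  Alaska: 3
  JetBlue: 2
  Southwest: 2
  Spirit: 1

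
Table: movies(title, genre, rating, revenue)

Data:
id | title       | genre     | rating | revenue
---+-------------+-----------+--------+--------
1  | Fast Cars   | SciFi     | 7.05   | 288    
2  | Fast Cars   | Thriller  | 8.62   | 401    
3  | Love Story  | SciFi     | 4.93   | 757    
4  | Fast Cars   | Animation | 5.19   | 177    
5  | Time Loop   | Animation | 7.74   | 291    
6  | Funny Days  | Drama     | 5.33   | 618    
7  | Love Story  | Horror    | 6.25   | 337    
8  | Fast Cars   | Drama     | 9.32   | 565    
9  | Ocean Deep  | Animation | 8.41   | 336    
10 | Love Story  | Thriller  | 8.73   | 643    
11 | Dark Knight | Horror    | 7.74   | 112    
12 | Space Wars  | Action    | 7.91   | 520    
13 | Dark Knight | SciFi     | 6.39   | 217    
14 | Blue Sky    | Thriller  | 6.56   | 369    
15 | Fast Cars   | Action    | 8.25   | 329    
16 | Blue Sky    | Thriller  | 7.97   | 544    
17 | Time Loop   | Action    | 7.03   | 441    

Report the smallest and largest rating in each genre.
SELECT genre, MIN(rating), MAX(rating)
FROM movies
GROUP BY genre

Result:
  Action: min=7.03, max=8.25
  Animation: min=5.19, max=8.41
  Drama: min=5.33, max=9.32
  Horror: min=6.25, max=7.74
  SciFi: min=4.93, max=7.05
  Thriller: min=6.56, max=8.73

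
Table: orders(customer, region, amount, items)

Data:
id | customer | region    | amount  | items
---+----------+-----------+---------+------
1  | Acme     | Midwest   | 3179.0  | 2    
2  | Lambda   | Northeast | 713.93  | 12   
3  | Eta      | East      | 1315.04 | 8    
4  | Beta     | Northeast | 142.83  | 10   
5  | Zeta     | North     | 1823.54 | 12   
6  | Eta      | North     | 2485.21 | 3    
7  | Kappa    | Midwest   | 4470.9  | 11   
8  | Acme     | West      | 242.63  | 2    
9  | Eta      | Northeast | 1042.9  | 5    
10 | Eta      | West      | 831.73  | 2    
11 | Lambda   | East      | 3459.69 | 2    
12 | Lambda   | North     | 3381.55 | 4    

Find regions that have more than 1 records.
SELECT region, COUNT(*) as cnt
FROM orders
GROUP BY region
HAVING COUNT(*) > 1

Result:
  East: 2
  Midwest: 2
  North: 3
  Northeast: 3
  West: 2

Note: HAVING filters groups after aggregation, WHERE filters rows before.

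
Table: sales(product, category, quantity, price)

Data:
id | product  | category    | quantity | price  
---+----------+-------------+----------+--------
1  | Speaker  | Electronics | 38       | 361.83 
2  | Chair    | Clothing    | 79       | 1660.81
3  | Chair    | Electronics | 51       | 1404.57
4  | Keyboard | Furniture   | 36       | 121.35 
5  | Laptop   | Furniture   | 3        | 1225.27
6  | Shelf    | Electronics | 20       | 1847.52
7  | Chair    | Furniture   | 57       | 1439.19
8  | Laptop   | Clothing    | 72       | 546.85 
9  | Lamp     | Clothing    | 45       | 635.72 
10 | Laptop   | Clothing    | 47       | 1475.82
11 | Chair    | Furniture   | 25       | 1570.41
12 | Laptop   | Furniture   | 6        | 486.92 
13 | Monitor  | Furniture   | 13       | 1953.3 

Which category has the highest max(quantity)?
SELECT category, MAX(quantity) as val
FROM sales
GROUP BY category
ORDER BY val DESC
LIMIT 1

Result: Clothing with max(quantity) = 79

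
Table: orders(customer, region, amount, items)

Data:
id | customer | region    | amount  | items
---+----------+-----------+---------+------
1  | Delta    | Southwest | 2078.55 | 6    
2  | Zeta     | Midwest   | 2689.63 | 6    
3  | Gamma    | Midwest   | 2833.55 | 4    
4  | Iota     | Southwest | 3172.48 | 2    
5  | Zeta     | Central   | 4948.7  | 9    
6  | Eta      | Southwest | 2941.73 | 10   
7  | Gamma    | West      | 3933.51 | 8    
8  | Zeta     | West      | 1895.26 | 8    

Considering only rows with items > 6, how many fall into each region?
SELECT region, COUNT(*)
FROM orders
WHERE items > 6
GROUP BY region

Note: WHERE filters rows before grouping.

Result:
  Central: 1
  Southwest: 1
  West: 2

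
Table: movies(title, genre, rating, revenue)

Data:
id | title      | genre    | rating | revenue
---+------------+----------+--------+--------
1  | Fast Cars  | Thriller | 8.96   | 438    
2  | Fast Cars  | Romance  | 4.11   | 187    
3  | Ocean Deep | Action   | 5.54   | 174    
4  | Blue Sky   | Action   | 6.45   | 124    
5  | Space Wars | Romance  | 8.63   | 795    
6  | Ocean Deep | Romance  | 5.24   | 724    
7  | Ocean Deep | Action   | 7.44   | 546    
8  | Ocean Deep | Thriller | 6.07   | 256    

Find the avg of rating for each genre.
SELECT genre, AVG(rating) as result
FROM movies
GROUP BY genre

Result:
  Action: 6.48
  Romance: 5.99
  Thriller: 7.52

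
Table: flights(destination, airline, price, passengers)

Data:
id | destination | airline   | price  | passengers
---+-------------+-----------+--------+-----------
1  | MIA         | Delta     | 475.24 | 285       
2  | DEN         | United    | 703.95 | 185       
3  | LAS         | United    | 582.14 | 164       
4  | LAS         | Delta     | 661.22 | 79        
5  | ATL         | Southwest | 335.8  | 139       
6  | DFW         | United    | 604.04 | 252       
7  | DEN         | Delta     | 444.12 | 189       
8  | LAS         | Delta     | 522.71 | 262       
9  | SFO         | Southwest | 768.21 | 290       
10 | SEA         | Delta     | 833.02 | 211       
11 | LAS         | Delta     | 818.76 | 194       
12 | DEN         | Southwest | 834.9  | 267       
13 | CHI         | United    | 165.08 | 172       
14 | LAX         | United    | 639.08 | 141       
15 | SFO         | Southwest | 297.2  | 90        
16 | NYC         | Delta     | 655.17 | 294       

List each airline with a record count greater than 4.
SELECT airline, COUNT(*) as cnt
FROM flights
GROUP BY airline
HAVING COUNT(*) > 4

Result:
  Delta: 7
  United: 5

Note: HAVING filters groups after aggregation, WHERE filters rows before.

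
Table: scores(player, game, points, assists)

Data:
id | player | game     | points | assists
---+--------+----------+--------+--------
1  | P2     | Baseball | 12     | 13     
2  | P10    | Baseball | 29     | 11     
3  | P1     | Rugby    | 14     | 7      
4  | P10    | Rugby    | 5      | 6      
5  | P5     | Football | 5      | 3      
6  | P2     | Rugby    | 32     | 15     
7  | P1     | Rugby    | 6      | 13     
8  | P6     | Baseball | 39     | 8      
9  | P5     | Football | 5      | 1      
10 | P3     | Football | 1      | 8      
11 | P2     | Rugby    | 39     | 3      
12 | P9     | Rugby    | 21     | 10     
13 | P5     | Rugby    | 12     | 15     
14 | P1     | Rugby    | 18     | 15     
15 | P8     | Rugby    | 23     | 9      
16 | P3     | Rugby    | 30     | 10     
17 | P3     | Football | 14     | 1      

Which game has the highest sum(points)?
SELECT game, SUM(points) as val
FROM scores
GROUP BY game
ORDER BY val DESC
LIMIT 1

Result: Rugby with sum(points) = 200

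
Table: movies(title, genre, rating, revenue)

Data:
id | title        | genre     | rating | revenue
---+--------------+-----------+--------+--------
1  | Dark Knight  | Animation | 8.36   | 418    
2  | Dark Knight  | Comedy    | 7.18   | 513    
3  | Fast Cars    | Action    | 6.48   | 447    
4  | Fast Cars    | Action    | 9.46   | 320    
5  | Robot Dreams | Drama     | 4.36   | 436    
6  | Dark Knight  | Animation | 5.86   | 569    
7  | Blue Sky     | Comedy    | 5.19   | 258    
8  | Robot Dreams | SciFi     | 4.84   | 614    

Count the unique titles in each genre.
SELECT genre, COUNT(DISTINCT title)
FROM movies
GROUP BY genre

Result:
  Action: 1 distinct
  Animation: 1 distinct
  Comedy: 2 distinct
  Drama: 1 distinct
  SciFi: 1 distinct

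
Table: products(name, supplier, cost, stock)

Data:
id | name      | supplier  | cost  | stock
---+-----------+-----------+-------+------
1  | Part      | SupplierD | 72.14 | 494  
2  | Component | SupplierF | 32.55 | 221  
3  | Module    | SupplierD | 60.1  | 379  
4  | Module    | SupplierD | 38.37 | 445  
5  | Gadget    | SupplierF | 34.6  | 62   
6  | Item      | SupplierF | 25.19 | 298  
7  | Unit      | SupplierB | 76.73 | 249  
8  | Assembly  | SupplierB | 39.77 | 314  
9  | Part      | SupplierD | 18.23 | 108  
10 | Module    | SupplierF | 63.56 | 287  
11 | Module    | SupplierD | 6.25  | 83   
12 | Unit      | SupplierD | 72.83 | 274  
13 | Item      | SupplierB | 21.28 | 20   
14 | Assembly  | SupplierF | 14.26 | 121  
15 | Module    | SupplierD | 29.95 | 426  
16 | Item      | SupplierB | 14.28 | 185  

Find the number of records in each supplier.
SELECT supplier, COUNT(*) as count
FROM products
GROUP BY supplier

Result:
  SupplierB: 4
  SupplierD: 7
  SupplierF: 5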